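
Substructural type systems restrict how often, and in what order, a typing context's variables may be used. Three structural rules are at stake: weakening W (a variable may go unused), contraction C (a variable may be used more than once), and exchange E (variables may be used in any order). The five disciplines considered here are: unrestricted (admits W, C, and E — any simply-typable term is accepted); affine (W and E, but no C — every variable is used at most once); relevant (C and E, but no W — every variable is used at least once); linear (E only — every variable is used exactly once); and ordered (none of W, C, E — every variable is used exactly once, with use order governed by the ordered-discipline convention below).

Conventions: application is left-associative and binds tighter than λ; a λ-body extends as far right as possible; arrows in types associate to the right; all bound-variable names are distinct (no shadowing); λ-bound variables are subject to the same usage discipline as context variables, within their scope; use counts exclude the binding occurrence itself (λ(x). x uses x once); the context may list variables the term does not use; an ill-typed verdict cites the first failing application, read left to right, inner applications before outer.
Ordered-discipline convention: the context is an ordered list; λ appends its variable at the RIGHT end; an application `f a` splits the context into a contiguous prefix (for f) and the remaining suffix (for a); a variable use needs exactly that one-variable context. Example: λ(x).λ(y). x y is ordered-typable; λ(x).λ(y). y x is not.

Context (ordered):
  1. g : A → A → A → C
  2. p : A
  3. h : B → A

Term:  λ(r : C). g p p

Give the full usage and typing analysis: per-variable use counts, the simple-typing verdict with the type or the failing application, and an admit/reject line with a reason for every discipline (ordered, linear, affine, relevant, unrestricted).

use counts: g ×1; p ×2; h ×0; r (bound) ×0
uses in reading order: g, p, p
typing: the term checks, with type C → A → C
ordered ✗ (p ×2 used more than once (contraction); unused: h, r — weakening required)
linear ✗ (p ×2 used more than once (contraction); unused: h, r — weakening required)
affine ✗ (p ×2 used more than once (contraction))
relevant ✗ (unused: h, r — weakening required)
unrestricted ✓ (typability at C → A → C is all that's needed)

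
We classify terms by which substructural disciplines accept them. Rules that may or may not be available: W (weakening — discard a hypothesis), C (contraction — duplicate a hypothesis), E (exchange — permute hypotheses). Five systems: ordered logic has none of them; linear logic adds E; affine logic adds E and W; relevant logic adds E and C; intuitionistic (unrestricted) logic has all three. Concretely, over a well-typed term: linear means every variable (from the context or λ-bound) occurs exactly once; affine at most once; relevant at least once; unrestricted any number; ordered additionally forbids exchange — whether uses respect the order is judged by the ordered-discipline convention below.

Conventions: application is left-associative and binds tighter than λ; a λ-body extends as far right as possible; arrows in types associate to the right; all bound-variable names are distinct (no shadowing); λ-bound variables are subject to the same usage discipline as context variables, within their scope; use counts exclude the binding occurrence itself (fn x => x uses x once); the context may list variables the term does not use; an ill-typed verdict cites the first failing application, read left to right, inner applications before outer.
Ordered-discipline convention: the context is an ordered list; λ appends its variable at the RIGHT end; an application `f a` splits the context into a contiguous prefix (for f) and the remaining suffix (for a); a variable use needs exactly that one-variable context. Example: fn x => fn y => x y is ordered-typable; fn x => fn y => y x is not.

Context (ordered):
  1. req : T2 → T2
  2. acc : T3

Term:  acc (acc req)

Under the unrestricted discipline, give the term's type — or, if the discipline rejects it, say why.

not well-typed under unrestricted — a type mismatch blocks all five
variable uses: req ×1; acc ×2
use order (left to right): acc, acc, req
typing: ill-typed: non-arrow in function slot: T3
per-discipline verdicts: ordered ✗; linear ✗; affine ✗; relevant ✗; unrestricted ✗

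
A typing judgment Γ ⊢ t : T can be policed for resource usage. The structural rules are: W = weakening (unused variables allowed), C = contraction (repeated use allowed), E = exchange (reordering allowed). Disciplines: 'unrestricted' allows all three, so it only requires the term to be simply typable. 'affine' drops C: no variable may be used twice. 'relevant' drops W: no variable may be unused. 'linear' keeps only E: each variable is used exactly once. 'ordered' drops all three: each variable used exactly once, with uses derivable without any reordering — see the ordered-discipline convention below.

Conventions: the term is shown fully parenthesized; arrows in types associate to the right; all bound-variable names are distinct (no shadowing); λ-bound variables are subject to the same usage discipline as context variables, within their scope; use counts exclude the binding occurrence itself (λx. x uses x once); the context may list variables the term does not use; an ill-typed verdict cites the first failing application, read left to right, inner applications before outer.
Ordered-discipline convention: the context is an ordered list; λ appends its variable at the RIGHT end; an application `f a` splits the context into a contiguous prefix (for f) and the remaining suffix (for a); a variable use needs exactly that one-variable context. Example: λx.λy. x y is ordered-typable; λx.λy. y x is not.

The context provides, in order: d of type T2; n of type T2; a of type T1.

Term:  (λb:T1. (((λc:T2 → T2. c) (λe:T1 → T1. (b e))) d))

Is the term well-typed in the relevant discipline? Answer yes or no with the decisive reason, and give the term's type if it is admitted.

no — not simply typable
usage: d: 1; n: 0; a: 0; b (λ-bound): 1; c (λ-bound): 1; e (λ-bound): 1
use order (left to right): c, b, e, d
typing: ill-typed: can't apply a value of type T1
across the five disciplines: ordered ✗ | linear ✗ | affine ✗ | relevant ✗ | unrestricted ✗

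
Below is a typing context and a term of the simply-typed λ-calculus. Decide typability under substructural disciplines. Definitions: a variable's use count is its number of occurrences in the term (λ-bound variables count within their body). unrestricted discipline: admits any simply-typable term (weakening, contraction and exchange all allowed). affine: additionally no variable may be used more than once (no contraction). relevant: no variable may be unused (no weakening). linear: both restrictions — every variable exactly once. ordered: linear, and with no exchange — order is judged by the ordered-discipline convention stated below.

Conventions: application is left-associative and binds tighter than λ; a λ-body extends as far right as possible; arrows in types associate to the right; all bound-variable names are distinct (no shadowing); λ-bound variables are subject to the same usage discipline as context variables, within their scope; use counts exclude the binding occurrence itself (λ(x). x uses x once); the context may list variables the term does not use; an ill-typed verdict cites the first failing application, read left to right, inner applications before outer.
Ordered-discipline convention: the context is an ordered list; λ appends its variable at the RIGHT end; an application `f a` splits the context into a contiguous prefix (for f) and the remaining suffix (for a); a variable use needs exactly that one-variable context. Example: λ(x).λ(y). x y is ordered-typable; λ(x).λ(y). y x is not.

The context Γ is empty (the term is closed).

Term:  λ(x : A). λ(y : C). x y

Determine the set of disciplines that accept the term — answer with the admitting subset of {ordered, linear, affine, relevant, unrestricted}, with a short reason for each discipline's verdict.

admitted in: none
variable uses: x (bound)=1; y (bound)=1
use order (left to right): x, y
typing: ill-typed: applying a non-function (A)
ordered ✗ (fails simple typing)
linear ✗ (a type mismatch blocks all five)
affine ✗ (the type mismatch rejects it)
relevant ✗ (not simply typable)
unrestricted ✗ (fails simple typing)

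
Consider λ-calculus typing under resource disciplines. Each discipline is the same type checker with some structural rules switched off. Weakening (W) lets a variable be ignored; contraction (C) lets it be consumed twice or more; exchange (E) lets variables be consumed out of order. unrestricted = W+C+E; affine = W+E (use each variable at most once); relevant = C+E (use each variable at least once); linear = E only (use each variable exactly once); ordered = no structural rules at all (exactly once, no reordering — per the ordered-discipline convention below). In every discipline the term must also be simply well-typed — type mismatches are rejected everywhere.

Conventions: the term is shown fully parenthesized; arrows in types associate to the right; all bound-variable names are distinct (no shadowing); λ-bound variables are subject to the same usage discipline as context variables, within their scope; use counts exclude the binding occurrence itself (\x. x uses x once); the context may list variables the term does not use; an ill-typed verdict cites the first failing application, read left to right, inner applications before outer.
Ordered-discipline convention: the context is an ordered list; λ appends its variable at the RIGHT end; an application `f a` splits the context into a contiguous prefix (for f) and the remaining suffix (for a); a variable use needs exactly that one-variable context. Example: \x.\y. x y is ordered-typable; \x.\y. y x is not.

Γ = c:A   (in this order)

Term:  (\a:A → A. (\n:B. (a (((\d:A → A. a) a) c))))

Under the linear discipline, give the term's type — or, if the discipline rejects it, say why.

not well-typed under linear — repeated use of a ×3; n, d left unused
counts: c ×1, a [bound] ×3, n [bound] ×0, d [bound] ×0
uses in reading order: a, a, a, c
typing: well-typed — term : (A → A) → B → A
per-discipline verdicts: ordered ✗, linear ✗, affine ✗, relevant ✗, unrestricted ✓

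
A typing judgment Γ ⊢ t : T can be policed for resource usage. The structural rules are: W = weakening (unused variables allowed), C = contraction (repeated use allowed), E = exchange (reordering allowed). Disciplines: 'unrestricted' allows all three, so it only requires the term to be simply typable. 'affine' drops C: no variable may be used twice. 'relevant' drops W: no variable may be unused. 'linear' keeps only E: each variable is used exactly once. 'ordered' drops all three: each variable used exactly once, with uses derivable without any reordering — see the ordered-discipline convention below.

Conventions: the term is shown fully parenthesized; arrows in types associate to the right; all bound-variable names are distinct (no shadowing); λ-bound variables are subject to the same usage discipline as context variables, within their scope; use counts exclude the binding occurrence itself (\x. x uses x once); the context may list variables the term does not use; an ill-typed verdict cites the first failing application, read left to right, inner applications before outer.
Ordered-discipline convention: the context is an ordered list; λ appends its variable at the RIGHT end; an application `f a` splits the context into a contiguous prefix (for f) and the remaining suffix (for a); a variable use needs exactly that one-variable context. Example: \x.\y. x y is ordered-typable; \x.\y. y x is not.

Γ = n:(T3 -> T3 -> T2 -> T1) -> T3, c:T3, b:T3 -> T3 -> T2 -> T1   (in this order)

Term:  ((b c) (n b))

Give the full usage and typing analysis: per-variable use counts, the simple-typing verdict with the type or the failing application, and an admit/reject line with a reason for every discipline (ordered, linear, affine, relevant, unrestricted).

usage: n: 1, c: 1, b: 2
left-to-right use order: b, c, n, b
typing: well-typed at T2 -> T1
ordered: ✗, b ×2 used more than once (contraction)
linear: ✗, b ×2 used more than once (contraction)
affine: ✗, b ×2 used more than once (contraction)
relevant: ✓, none of n, c, b goes unused
unrestricted: ✓, well-typed at T2 -> T1; no restrictions here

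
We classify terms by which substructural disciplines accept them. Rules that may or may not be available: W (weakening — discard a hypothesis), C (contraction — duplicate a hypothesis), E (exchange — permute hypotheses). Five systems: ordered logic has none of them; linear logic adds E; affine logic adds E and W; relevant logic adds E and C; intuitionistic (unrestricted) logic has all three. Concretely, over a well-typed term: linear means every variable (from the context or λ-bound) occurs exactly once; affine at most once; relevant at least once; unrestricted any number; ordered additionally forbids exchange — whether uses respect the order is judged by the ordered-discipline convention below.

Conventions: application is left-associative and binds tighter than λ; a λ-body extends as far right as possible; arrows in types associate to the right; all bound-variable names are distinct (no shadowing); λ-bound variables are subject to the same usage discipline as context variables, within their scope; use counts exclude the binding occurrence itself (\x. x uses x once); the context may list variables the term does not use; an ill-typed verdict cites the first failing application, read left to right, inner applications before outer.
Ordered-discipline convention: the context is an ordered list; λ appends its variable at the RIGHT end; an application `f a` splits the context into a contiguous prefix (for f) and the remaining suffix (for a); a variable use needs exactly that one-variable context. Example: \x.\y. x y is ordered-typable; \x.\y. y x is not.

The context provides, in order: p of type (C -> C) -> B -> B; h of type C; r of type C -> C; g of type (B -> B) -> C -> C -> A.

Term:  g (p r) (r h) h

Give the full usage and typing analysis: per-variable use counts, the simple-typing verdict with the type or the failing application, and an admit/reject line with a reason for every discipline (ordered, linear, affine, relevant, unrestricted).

counts: p: 1×; h: 2×; r: 2×; g: 1×
uses in reading order: g, p, r, r, h, h
typing: the term checks, with type A
ordered ✗ (needs contraction — h ×2, r ×2)
linear ✗ (needs contraction — h ×2, r ×2)
affine ✗ (needs contraction — h ×2, r ×2)
relevant ✓ (every one of p, h, r, g appears)
unrestricted ✓ (simply typable at A; W, C, E all held)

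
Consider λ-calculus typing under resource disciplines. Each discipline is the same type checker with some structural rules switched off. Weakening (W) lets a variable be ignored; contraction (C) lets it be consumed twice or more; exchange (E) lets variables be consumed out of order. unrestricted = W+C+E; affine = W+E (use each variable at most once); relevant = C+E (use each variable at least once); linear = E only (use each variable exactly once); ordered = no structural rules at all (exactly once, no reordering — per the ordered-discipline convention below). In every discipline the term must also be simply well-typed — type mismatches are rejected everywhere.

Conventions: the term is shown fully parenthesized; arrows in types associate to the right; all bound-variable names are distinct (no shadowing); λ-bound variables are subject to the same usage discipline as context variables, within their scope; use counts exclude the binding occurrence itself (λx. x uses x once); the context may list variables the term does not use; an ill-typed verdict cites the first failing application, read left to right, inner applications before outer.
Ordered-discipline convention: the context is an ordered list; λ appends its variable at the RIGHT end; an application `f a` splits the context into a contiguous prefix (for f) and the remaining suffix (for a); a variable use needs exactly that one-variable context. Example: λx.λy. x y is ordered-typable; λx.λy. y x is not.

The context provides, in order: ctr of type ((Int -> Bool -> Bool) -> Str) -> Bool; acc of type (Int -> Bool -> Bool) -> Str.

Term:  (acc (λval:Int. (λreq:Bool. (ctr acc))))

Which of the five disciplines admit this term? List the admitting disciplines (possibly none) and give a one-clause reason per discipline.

admitted by: unrestricted
variable uses: ctr: 1×, acc: 2×, val (bound): 0×, req (bound): 0×
uses in reading order: acc, ctr, acc
typing: ✓ — Str
ordered: ✗ — acc ×2 used more than once (contraction); val, req left unused
linear: ✗ — acc ×2 used more than once (contraction); val, req left unused
affine: ✗ — acc ×2 used more than once (contraction)
relevant: ✗ — val, req left unused
unrestricted: ✓ — simply typable at Str; W, C, E all held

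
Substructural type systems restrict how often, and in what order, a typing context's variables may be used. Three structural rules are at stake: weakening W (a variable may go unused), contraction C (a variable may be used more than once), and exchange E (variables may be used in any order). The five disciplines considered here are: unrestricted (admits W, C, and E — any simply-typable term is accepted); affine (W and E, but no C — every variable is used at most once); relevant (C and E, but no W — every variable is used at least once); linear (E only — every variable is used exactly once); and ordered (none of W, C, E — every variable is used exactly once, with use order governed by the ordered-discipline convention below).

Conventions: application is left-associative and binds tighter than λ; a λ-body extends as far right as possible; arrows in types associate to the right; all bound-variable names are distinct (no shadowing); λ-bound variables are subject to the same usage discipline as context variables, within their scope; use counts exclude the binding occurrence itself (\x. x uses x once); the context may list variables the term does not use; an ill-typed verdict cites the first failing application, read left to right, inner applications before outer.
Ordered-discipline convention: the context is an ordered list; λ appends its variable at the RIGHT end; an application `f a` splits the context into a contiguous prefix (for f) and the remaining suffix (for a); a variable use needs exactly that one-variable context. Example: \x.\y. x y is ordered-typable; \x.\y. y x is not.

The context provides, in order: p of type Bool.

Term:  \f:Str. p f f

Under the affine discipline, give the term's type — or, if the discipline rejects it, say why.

not well-typed under affine — the type mismatch rejects it
use counts: p=1; f [bound]=2
left-to-right use order: p, f, f
typing: ill-typed: can't apply a value of type Bool
per-discipline verdicts: ordered ✗; linear ✗; affine ✗; relevant ✗; unrestricted ✗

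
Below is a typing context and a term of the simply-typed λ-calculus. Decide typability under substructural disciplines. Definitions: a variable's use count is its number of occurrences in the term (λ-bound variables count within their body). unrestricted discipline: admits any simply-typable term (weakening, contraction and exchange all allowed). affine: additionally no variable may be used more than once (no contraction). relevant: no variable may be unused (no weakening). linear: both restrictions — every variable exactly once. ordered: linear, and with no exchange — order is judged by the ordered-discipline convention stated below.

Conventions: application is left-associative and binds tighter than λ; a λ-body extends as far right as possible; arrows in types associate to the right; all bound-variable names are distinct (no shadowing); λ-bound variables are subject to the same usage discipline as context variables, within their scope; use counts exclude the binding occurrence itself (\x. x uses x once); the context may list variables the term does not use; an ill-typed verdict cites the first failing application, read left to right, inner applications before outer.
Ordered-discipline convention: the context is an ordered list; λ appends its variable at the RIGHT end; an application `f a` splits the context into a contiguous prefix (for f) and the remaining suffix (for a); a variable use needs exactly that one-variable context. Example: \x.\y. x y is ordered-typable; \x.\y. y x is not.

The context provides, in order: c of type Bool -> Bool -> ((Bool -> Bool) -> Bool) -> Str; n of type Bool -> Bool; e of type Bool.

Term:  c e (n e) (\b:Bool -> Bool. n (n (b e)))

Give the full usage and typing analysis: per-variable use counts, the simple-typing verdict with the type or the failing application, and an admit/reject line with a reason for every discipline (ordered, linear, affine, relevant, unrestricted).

variable uses: c ×1, n ×3, e ×3, b (bound) ×1
left-to-right use order: c, e, n, e, n, n, b, e
typing: the term checks, with type Str
ordered: ✗ — repeated use of n ×3, e ×3
linear: ✗ — repeated use of n ×3, e ×3
affine: ✗ — repeated use of n ×3, e ×3
relevant: ✓ — none of c, n, e, b goes unused
unrestricted: ✓ — well-typed at Str; no restrictions here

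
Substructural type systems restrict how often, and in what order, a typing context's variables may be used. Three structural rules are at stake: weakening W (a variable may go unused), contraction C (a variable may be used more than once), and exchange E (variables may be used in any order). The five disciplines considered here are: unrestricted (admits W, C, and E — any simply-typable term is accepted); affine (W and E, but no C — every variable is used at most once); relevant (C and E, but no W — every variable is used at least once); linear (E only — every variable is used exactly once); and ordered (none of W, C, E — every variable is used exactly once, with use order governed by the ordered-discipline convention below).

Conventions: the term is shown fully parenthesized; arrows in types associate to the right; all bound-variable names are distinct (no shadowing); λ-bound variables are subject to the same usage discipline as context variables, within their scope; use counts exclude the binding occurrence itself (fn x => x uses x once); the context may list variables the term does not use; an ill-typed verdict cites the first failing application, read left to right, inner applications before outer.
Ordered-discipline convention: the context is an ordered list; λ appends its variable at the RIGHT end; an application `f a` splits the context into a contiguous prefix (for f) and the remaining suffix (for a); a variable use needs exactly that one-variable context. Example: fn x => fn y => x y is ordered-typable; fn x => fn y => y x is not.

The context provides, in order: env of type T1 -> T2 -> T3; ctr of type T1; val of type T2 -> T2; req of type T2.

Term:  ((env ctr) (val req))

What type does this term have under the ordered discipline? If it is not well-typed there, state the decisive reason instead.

term : T3
variable uses: env: 1; ctr: 1; val: 1; req: 1
uses in reading order: env, ctr, val, req
typing: ✓ — T3
summary: ordered ✓ | linear ✓ | affine ✓ | relevant ✓ | unrestricted ✓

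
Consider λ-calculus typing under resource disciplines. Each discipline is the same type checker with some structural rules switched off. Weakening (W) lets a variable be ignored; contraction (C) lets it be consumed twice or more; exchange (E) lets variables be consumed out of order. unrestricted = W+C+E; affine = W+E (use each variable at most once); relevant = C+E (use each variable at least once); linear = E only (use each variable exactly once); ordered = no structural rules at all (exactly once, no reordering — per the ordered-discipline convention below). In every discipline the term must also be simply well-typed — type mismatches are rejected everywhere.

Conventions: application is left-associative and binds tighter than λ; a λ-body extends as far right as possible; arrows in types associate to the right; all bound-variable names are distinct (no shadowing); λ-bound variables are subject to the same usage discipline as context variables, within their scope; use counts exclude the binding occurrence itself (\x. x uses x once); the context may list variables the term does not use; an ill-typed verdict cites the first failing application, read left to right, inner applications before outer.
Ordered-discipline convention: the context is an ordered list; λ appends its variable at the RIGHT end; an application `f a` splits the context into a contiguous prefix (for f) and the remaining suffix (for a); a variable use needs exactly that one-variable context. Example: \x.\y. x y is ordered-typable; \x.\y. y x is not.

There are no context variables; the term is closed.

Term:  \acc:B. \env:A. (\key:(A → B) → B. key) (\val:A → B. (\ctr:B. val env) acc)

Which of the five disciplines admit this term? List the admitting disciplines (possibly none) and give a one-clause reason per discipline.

accepted by: affine, unrestricted
counts: acc (λ-bound): 1; env (λ-bound): 1; key (λ-bound): 1; val (λ-bound): 1; ctr (λ-bound): 0
left-to-right use order: key, val, env, acc
typing: well-typed — term : B → A → (A → B) → B
ordered: ✗ — unused: ctr — weakening required
linear: ✗ — unused: ctr — weakening required
affine: ✓ — at most one use each (acc, env, key, val, ctr)
relevant: ✗ — unused: ctr — weakening required
unrestricted: ✓ — type-checks (B → A → (A → B) → B) and nothing is barred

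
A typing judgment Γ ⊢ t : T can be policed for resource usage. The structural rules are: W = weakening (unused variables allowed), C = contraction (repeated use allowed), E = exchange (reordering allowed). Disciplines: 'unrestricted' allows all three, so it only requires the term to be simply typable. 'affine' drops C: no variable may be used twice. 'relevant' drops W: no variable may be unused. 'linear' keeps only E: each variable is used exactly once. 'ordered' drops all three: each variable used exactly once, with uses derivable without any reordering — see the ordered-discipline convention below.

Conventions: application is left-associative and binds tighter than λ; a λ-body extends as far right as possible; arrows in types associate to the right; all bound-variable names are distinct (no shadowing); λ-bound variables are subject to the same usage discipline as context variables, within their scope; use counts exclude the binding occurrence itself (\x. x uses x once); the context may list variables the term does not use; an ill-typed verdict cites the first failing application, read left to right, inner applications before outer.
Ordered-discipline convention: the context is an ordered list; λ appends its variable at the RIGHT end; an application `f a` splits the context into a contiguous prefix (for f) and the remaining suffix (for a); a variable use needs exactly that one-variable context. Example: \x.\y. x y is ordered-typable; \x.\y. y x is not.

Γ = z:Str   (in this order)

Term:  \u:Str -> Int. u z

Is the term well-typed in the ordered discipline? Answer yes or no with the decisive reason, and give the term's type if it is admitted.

no — use order u, z needs exchange
usage: z ×1, u (bound) ×1
uses in reading order: u, z
typing: ✓ — (Str -> Int) -> Int
across the five disciplines: ordered ✗, linear ✓, affine ✓, relevant ✓, unrestricted ✓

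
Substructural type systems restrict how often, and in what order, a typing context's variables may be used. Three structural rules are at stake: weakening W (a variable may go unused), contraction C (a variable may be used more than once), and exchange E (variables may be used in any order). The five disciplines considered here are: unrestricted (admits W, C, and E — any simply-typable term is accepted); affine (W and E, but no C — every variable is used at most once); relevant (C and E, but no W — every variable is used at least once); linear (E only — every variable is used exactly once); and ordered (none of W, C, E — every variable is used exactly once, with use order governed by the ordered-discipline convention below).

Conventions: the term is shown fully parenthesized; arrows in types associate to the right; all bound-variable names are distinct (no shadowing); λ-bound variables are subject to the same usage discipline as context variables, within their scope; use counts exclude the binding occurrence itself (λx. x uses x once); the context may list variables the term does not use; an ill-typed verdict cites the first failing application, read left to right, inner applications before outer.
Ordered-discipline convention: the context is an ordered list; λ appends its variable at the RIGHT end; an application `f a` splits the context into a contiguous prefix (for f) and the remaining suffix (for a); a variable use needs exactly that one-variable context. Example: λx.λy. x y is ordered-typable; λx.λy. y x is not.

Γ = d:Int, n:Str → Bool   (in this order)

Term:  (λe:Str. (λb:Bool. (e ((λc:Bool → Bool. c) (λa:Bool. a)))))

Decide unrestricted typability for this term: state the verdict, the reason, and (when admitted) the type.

no — not simply typable
counts: d: 0, n: 0, e (λ-bound): 1, b (λ-bound): 0, c (λ-bound): 1, a (λ-bound): 1
left-to-right use order: e, c, a
typing: ill-typed: applying a non-function (Str)
per-discipline verdicts: ordered ✗ | linear ✗ | affine ✗ | relevant ✗ | unrestricted ✗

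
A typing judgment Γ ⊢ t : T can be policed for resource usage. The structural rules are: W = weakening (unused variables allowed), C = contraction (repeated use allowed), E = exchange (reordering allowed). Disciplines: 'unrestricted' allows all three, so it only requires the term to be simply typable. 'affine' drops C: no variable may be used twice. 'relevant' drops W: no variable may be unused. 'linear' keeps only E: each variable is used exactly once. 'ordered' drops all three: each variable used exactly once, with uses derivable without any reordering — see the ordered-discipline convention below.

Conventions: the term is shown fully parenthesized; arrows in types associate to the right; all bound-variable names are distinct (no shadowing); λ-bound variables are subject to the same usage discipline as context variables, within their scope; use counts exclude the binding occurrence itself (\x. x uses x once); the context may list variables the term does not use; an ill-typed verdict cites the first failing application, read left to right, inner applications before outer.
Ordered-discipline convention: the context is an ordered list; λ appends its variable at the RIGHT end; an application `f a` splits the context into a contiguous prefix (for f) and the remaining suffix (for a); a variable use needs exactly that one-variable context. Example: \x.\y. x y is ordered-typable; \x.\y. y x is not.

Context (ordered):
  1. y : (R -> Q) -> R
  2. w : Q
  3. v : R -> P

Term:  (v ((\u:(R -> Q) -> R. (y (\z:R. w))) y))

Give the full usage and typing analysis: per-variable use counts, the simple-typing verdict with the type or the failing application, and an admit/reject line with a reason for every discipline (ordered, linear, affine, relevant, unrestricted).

counts: y: 2; w: 1; v: 1; u (bound): 0; z (bound): 0
uses in reading order: v, y, w, y
typing: well-typed — term : P
ordered: ✗, repeated use of y ×2; u, z never used (weakening)
linear: ✗, repeated use of y ×2; u, z never used (weakening)
affine: ✗, repeated use of y ×2
relevant: ✗, u, z never used (weakening)
unrestricted: ✓, type-checks (P) and nothing is barred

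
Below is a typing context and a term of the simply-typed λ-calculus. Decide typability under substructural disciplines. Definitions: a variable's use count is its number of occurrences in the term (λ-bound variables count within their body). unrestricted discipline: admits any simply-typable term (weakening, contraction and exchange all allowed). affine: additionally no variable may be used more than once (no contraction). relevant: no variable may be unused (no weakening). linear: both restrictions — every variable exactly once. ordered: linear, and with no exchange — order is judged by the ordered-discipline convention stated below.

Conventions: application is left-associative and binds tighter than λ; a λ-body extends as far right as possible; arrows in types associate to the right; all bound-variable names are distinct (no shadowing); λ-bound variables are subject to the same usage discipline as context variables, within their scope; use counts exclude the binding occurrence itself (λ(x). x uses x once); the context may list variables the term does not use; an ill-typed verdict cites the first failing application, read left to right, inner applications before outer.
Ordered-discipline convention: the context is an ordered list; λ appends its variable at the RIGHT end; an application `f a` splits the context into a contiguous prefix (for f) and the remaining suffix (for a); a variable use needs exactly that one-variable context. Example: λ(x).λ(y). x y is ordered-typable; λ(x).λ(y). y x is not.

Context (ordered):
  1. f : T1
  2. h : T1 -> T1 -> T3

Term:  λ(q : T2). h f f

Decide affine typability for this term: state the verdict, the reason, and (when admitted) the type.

no — uses contraction: f ×2
usage: f=2; h=1; q [bound]=0
order of uses: h, f, f
typing: well-typed — term : T2 -> T3
per-discipline verdicts: ordered ✗ | linear ✗ | affine ✗ | relevant ✗ | unrestricted ✓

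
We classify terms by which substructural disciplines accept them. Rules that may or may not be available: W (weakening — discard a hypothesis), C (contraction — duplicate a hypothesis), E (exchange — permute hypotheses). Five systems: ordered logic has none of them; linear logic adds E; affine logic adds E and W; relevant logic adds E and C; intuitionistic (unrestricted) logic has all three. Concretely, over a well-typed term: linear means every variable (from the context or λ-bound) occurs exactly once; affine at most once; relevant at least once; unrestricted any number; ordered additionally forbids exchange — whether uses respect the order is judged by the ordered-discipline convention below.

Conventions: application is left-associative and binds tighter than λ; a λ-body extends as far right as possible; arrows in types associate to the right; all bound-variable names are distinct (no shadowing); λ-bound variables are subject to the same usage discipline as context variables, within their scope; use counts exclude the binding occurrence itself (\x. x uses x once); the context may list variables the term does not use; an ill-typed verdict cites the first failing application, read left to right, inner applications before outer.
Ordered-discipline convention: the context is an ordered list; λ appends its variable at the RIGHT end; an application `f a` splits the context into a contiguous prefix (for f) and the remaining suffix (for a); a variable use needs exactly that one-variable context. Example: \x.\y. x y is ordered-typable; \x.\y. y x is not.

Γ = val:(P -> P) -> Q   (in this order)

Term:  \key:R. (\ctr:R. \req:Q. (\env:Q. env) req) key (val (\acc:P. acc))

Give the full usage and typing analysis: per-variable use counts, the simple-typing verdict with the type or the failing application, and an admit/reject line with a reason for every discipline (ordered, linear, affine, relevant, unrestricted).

variable uses: val: 1×; key [bound]: 1×; ctr [bound]: 0×; req [bound]: 1×; env [bound]: 1×; acc [bound]: 1×
uses in reading order: env, req, key, val, acc
typing: well-typed at R -> Q
ordered ✗ (needs weakening: ctr unused)
linear ✗ (needs weakening: ctr unused)
affine ✓ (no duplicate uses among val, key, ctr, req, env, acc)
relevant ✗ (needs weakening: ctr unused)
unrestricted ✓ (type-checks (R -> Q) and nothing is barred)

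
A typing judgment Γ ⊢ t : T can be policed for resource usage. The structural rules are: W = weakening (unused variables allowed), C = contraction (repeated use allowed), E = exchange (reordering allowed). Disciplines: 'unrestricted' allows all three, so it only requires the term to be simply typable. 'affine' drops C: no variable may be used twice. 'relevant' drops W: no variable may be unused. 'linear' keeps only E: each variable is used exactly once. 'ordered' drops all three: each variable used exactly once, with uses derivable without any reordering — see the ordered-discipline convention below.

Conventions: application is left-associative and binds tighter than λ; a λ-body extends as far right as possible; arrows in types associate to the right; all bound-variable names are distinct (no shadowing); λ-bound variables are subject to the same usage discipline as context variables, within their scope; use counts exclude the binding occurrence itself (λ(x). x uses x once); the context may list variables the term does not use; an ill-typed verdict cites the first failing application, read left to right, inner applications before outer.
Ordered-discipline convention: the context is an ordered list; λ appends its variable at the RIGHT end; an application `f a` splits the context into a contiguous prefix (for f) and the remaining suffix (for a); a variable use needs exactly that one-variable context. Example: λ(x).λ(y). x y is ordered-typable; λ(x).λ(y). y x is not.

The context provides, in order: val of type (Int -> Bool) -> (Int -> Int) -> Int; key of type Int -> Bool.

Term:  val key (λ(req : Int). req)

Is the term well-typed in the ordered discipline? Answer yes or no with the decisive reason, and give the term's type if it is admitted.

yes — single-use (val, key, req), ordered derivation ok; term : Int
counts: val=1, key=1, req (λ-bound)=1
use order (left to right): val, key, req
typing: the term checks, with type Int
all disciplines: ordered ✓ | linear ✓ | affine ✓ | relevant ✓ | unrestricted ✓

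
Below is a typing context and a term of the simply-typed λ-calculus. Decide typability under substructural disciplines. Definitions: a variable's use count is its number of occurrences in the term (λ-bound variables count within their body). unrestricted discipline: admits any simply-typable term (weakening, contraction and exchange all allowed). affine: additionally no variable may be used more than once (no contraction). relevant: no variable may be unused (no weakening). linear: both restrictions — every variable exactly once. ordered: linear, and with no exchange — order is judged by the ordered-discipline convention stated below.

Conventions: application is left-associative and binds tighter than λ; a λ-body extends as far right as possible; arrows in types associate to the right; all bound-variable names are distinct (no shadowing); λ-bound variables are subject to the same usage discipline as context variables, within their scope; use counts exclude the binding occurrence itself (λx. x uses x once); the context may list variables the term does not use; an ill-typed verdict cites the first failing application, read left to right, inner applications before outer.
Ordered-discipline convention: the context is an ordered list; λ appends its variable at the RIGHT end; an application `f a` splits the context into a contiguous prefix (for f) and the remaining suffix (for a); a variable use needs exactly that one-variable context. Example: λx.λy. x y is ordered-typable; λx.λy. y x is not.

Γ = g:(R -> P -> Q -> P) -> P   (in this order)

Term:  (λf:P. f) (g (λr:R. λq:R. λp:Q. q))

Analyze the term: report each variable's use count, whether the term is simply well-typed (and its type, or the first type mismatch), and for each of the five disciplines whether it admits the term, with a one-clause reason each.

use counts: g=1, f [bound]=1, r [bound]=0, q [bound]=1, p [bound]=0
use order (left to right): f, g, q
typing: ill-typed: a function awaiting R -> P -> Q -> P gets R -> R -> Q -> R
ordered: ✗ — the type mismatch rejects it
linear: ✗ — not simply typable
affine: ✗ — fails simple typing
relevant: ✗ — a type mismatch blocks all five
unrestricted: ✗ — the type mismatch rejects it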